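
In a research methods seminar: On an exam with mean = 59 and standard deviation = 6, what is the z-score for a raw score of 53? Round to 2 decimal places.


z = (X - mu) / sigma
= (53 - 59) / 6
= -6 / 6
= -1.00


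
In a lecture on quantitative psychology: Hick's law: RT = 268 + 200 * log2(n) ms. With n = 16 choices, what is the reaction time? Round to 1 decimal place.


RT = 268 + 200 * log2(16)
log2(16) = 4.0
RT = 268 + 200 * 4.0
= 268 + 800.0
= 1068.0 ms


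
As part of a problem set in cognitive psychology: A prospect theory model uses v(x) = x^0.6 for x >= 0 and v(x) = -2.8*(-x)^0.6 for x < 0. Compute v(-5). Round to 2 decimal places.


Since x = -5 < 0, use v(x) = -lambda*(-x)^alpha
(-x) = 5
5^0.6 = 2.6265
v(-5) = -2.8 * 2.6265
= -7.35


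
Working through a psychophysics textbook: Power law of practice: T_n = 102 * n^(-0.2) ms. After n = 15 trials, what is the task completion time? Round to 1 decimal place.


T_n = 102 * 15^(-0.2)
15^(-0.2) = 0.581811
T_n = 102 * 0.581811
= 59.3 ms


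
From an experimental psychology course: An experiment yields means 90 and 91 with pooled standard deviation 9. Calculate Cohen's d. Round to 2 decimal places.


Cohen's d = (M1 - M2) / S_pooled
= (90 - 91) / 9
= -1 / 9
= -0.11


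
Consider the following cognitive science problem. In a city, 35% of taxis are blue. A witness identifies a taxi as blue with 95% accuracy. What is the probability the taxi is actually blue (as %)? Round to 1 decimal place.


P(blue | says blue) = P(says blue | blue)*P(blue) / [P(says blue | blue)*P(blue) + P(says blue | not blue)*P(not blue)]
Numerator = 0.95 * 0.35 = 0.3325
False identification = 0.05 * 0.65 = 0.0325
P = 0.3325 / (0.3325 + 0.0325)
= 0.3325 / 0.365
As percentage = 91.1


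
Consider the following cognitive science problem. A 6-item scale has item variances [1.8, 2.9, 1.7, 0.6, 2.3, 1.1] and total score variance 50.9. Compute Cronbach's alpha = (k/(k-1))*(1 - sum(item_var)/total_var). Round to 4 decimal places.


alpha = (k/(k-1)) * (1 - sum(s_i^2)/s_total^2)
sum(item variances) = 10.4
k/(k-1) = 6/5 = 1.2
1 - 10.4/50.9 = 1 - 0.204322 = 0.795678
alpha = 1.2 * 0.795678
= 0.9548


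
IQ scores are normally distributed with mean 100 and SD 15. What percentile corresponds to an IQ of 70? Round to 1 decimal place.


z = (IQ - mean) / SD
z = (70 - 100) / 15 = -2.0
Percentile = Phi(-2.0) * 100
Phi(-2.0) = 0.02275
= 2.3


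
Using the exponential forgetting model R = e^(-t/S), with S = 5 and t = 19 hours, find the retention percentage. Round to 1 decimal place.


R = e^(-t/S)
-t/S = -19/5 = -3.8
R = e^(-3.8) = 0.022371
Percentage = 0.022371 * 100
= 2.2


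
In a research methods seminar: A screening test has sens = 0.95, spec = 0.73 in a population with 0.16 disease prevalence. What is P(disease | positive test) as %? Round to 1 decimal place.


PPV = (sens * prev) / (sens * prev + (1-spec) * (1-prev))
Numerator = 0.95 * 0.16 = 0.152
P(positive and no disease) = (1 - spec) * (1 - prev) = (1 - 0.73) * (1 - 0.16) = 0.2268
Denominator = 0.152 + 0.2268 = 0.3788
PPV = 0.152 / 0.3788 = 0.401267
As percentage = 40.1


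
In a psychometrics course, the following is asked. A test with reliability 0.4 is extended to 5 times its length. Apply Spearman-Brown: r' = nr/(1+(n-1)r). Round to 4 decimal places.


r_new = n*r / (1 + (n-1)*r)
Numerator = 5 * 0.4 = 2.0
Denominator = 1 + 4 * 0.4 = 2.6
r_new = 2.0 / 2.6
= 0.7692


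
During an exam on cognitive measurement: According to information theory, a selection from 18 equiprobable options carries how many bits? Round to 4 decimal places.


H = log2(n)
H = log2(18)
= 4.1699


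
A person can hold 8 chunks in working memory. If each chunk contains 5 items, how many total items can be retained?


Total items = chunks * items_per_chunk
= 8 * 5
= 40


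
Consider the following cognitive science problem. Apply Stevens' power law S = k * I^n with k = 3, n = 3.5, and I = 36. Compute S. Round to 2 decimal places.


S = 3 * 36^3.5
36^3.5 = 279936.0
S = 3 * 279936.0
= 839808.00


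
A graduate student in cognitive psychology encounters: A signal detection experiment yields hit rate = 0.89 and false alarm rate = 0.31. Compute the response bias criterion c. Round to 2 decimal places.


c = -0.5 * (z(HR) + z(FAR))
z(0.89) = 1.2265
z(0.31) = -0.4959
c = -0.5 * (1.2265 + -0.4959)
= -0.5 * 0.7306
= -0.37


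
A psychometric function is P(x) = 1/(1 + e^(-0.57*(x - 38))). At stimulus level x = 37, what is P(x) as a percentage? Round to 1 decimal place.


P(x) = 1/(1 + e^(-0.57*(37 - 38)))
Exponent = -0.57 * -1 = 0.57
e^(0.57) = 1.768267
P = 1/(1 + 1.768267) = 0.361237
Percentage = 36.1


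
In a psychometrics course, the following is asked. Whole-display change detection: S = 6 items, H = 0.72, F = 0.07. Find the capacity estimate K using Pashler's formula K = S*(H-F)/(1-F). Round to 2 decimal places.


K = S * (H - F) / (1 - F)
H - F = 0.65
1 - F = 0.93
K = 6 * 0.65 / 0.93
= 4.19


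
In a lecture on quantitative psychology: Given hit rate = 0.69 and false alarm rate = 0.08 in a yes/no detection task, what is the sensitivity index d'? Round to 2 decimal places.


d' = z(HR) - z(FAR)
z(0.69) = 0.4959
z(0.08) = -1.4051
d' = 0.4959 - -1.4051
= 1.90


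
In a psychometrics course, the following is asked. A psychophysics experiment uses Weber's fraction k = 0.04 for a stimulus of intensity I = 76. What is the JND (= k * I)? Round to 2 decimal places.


JND = k * I
JND = 0.04 * 76
= 3.04


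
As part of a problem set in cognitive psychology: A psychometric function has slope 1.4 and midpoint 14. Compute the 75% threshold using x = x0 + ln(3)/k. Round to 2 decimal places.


At P = 0.75: 0.75 = 1/(1 + e^(-k*(x-x0)))
Solving: e^(-k*(x-x0)) = 1/3
x = x0 + ln(3)/k
ln(3) = 1.0986
x = 14 + 1.0986/1.4
= 14 + 0.7847
= 14.78


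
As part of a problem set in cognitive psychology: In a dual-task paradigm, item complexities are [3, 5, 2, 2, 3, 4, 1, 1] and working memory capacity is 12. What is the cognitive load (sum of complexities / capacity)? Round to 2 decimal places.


Total complexity = 3 + 5 + 2 + 2 + 3 + 4 + 1 + 1 = 21
Load = total / capacity = 21 / 12
= 1.75


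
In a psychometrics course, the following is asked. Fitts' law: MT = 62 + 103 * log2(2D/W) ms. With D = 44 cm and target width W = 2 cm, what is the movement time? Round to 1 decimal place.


MT = 62 + 103 * log2(2*44/2)
2D/W = 44.0
log2(44.0) = 5.4594
MT = 62 + 103 * 5.4594
= 624.3 ms


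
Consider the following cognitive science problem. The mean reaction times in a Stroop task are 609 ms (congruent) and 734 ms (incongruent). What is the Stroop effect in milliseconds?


Stroop effect = RT(incongruent) - RT(congruent)
= 734 - 609
= 125 ms


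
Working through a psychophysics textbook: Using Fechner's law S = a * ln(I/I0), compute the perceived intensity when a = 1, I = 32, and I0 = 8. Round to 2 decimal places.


S = 1 * ln(32/8)
I/I0 = 4.0
ln(4.0) = 1.3863
S = 1 * 1.3863
= 1.39


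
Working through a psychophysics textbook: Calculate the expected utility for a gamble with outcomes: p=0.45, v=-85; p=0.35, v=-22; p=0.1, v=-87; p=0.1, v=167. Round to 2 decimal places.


EU = sum(p_i * v_i)
0.45 * -85 = -38.25
0.35 * -22 = -7.7
0.1 * -87 = -8.7
0.1 * 167 = 16.7
EU = -38.25 + -7.7 + -8.7 + 16.7
= -37.95


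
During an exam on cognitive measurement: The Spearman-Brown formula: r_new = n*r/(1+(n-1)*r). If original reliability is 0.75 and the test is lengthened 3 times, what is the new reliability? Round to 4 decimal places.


r_new = n*r / (1 + (n-1)*r)
Numerator = 3 * 0.75 = 2.25
Denominator = 1 + 2 * 0.75 = 2.5
r_new = 2.25 / 2.5
= 0.9000


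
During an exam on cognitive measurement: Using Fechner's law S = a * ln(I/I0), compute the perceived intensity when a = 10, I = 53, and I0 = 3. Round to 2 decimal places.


S = 10 * ln(53/3)
I/I0 = 17.666667
ln(17.666667) = 2.8717
S = 10 * 2.8717
= 28.72


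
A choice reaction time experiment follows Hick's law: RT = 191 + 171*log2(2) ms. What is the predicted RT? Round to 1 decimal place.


RT = 191 + 171 * log2(2)
log2(2) = 1.0
RT = 191 + 171 * 1.0
= 191 + 171.0
= 362.0 ms


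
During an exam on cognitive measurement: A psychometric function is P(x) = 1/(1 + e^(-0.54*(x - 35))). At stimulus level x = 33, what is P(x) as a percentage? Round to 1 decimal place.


P(x) = 1/(1 + e^(-0.54*(33 - 35)))
Exponent = -0.54 * -2 = 1.08
e^(1.08) = 2.94468
P = 1/(1 + 2.94468) = 0.253506
Percentage = 25.4


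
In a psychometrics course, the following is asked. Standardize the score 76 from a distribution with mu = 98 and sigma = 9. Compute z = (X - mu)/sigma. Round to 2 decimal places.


z = (X - mu) / sigma
= (76 - 98) / 9
= -22 / 9
= -2.44


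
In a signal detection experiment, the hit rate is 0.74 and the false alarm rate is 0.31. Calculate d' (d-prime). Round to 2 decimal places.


d' = z(HR) - z(FAR)
z(0.74) = 0.6433
z(0.31) = -0.4959
d' = 0.6433 - -0.4959
= 1.14


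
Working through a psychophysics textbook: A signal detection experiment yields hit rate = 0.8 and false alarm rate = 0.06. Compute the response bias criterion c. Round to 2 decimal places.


c = -0.5 * (z(HR) + z(FAR))
z(0.8) = 0.8416
z(0.06) = -1.5548
c = -0.5 * (0.8416 + -1.5548)
= -0.5 * -0.7132
= 0.36


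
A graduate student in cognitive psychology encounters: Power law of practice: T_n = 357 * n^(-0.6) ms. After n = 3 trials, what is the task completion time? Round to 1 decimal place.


T_n = 357 * 3^(-0.6)
3^(-0.6) = 0.517282
T_n = 357 * 0.517282
= 184.7 ms


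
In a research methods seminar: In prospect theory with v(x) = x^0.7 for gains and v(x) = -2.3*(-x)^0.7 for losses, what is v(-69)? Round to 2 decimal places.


Since x = -69 < 0, use v(x) = -lambda*(-x)^alpha
(-x) = 69
69^0.7 = 19.3729
v(-69) = -2.3 * 19.3729
= -44.56


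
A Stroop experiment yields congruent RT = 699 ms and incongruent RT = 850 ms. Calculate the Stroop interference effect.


Stroop effect = RT(incongruent) - RT(congruent)
= 850 - 699
= 151 ms


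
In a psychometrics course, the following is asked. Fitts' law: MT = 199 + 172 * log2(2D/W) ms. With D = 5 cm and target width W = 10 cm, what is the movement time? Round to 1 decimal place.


MT = 199 + 172 * log2(2*5/10)
2D/W = 1.0
log2(1.0) = 0.0
MT = 199 + 172 * 0.0
= 199.0 ms


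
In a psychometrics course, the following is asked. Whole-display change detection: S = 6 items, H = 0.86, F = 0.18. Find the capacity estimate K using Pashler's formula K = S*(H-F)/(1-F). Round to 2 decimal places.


K = S * (H - F) / (1 - F)
H - F = 0.68
1 - F = 0.82
K = 6 * 0.68 / 0.82
= 4.98


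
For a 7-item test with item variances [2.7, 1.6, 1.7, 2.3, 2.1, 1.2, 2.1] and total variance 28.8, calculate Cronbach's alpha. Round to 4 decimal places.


alpha = (k/(k-1)) * (1 - sum(s_i^2)/s_total^2)
sum(item variances) = 13.7
k/(k-1) = 7/6 = 1.166667
1 - 13.7/28.8 = 1 - 0.475694 = 0.524306
alpha = 1.166667 * 0.524306
= 0.6117


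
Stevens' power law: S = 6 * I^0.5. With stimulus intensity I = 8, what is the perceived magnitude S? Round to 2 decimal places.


S = 6 * 8^0.5
8^0.5 = 2.8284
S = 6 * 2.8284
= 16.97


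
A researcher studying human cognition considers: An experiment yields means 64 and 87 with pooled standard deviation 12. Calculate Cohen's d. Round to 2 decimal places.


Cohen's d = (M1 - M2) / S_pooled
= (64 - 87) / 12
= -23 / 12
= -1.92


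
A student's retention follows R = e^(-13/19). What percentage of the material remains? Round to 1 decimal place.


R = e^(-t/S)
-t/S = -13/19 = -0.684211
R = e^(-0.684211) = 0.504488
Percentage = 0.504488 * 100
= 50.4


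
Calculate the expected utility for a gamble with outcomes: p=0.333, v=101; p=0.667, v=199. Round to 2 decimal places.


EU = sum(p_i * v_i)
0.333 * 101 = 33.633
0.667 * 199 = 132.733
EU = 33.633 + 132.733
= 166.37


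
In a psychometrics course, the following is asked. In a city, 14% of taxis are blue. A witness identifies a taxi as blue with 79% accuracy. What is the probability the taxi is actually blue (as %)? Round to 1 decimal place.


P(blue | says blue) = P(says blue | blue)*P(blue) / [P(says blue | blue)*P(blue) + P(says blue | not blue)*P(not blue)]
Numerator = 0.79 * 0.14 = 0.1106
False identification = 0.21 * 0.86 = 0.1806
P = 0.1106 / (0.1106 + 0.1806)
= 0.1106 / 0.2912
As percentage = 38.0


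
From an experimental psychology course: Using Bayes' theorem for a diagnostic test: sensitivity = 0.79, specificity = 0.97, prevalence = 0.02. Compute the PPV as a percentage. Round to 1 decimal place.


PPV = (sens * prev) / (sens * prev + (1-spec) * (1-prev))
Numerator = 0.79 * 0.02 = 0.0158
P(positive and no disease) = (1 - spec) * (1 - prev) = (1 - 0.97) * (1 - 0.02) = 0.0294
Denominator = 0.0158 + 0.0294 = 0.0452
PPV = 0.0158 / 0.0452 = 0.349558
As percentage = 35.0


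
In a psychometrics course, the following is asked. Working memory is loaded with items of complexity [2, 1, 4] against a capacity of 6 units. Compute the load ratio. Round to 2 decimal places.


Total complexity = 2 + 1 + 4 = 7
Load = total / capacity = 7 / 6
= 1.17


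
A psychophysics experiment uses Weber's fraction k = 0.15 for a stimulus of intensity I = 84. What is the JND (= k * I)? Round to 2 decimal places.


JND = k * I
JND = 0.15 * 84
= 12.60


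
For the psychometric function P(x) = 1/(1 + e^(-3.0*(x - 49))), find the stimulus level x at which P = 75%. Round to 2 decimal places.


At P = 0.75: 0.75 = 1/(1 + e^(-k*(x-x0)))
Solving: e^(-k*(x-x0)) = 1/3
x = x0 + ln(3)/k
ln(3) = 1.0986
x = 49 + 1.0986/3.0
= 49 + 0.3662
= 49.37


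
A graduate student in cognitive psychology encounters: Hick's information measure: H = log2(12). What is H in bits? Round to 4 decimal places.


H = log2(n)
H = log2(12)
= 3.5850


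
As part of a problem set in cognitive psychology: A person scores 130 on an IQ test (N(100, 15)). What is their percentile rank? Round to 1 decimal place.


z = (IQ - mean) / SD
z = (130 - 100) / 15 = 2.0
Percentile = Phi(2.0) * 100
Phi(2.0) = 0.97725
= 97.7


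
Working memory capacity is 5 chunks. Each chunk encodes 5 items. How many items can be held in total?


Total items = chunks * items_per_chunk
= 5 * 5
= 25


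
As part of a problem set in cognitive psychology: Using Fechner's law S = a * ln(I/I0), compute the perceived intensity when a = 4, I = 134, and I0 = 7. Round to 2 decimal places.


S = 4 * ln(134/7)
I/I0 = 19.142857
ln(19.142857) = 2.9519
S = 4 * 2.9519
= 11.81


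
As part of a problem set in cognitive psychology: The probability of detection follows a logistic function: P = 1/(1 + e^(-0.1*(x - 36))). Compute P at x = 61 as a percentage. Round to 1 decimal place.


P(x) = 1/(1 + e^(-0.1*(61 - 36)))
Exponent = -0.1 * 25 = -2.5
e^(-2.5) = 0.082085
P = 1/(1 + 0.082085) = 0.924142
Percentage = 92.4


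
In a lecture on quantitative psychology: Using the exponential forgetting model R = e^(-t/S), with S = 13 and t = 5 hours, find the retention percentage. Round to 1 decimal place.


R = e^(-t/S)
-t/S = -5/13 = -0.384615
R = e^(-0.384615) = 0.680713
Percentage = 0.680713 * 100
= 68.1


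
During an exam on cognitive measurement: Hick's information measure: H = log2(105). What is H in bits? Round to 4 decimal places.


H = log2(n)
H = log2(105)
= 6.7142


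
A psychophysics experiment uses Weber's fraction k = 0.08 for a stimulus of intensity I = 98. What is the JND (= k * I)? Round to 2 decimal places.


JND = k * I
JND = 0.08 * 98
= 7.84


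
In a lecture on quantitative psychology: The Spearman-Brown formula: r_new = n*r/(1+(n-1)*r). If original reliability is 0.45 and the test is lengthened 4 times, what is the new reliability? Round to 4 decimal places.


r_new = n*r / (1 + (n-1)*r)
Numerator = 4 * 0.45 = 1.8
Denominator = 1 + 3 * 0.45 = 2.35
r_new = 1.8 / 2.35
= 0.7660


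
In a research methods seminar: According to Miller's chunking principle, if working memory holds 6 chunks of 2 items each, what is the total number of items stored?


Total items = chunks * items_per_chunk
= 6 * 2
= 12


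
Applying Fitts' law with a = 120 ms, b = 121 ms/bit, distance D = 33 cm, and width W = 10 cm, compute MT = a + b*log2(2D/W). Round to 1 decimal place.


MT = 120 + 121 * log2(2*33/10)
2D/W = 6.6
log2(6.6) = 2.7225
MT = 120 + 121 * 2.7225
= 449.4 ms


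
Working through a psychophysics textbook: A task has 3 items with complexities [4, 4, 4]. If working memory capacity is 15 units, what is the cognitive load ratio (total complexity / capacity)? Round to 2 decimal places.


Total complexity = 4 + 4 + 4 = 12
Load = total / capacity = 12 / 15
= 0.80


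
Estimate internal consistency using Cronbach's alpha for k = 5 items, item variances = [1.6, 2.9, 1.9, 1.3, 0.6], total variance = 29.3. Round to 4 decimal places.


alpha = (k/(k-1)) * (1 - sum(s_i^2)/s_total^2)
sum(item variances) = 8.3
k/(k-1) = 5/4 = 1.25
1 - 8.3/29.3 = 1 - 0.283276 = 0.716724
alpha = 1.25 * 0.716724
= 0.8959


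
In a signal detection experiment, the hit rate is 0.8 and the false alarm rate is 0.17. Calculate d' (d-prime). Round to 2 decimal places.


d' = z(HR) - z(FAR)
z(0.8) = 0.8416
z(0.17) = -0.9542
d' = 0.8416 - -0.9542
= 1.80


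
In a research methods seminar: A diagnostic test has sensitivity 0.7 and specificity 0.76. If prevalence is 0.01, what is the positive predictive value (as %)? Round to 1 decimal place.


PPV = (sens * prev) / (sens * prev + (1-spec) * (1-prev))
Numerator = 0.7 * 0.01 = 0.007
P(positive and no disease) = (1 - spec) * (1 - prev) = (1 - 0.76) * (1 - 0.01) = 0.2376
Denominator = 0.007 + 0.2376 = 0.2446
PPV = 0.007 / 0.2446 = 0.028618
As percentage = 2.9


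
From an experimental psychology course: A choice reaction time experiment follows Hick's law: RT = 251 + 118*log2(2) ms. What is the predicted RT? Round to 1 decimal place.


RT = 251 + 118 * log2(2)
log2(2) = 1.0
RT = 251 + 118 * 1.0
= 251 + 118.0
= 369.0 ms


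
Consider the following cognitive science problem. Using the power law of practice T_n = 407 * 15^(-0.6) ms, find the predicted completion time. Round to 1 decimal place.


T_n = 407 * 15^(-0.6)
15^(-0.6) = 0.196945
T_n = 407 * 0.196945
= 80.2 ms


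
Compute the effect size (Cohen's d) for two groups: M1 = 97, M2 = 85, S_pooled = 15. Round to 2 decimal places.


Cohen's d = (M1 - M2) / S_pooled
= (97 - 85) / 15
= 12 / 15
= 0.80


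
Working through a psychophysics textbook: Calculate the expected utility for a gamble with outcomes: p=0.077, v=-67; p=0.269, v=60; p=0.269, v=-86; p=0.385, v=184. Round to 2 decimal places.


EU = sum(p_i * v_i)
0.077 * -67 = -5.159
0.269 * 60 = 16.14
0.269 * -86 = -23.134
0.385 * 184 = 70.84
EU = -5.159 + 16.14 + -23.134 + 70.84
= 58.69


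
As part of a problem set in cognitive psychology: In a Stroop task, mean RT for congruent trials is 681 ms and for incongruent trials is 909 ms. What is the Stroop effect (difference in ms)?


Stroop effect = RT(incongruent) - RT(congruent)
= 909 - 681
= 228 ms


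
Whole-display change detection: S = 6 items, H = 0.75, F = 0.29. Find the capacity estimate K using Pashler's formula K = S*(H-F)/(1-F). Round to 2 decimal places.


K = S * (H - F) / (1 - F)
H - F = 0.46
1 - F = 0.71
K = 6 * 0.46 / 0.71
= 3.89


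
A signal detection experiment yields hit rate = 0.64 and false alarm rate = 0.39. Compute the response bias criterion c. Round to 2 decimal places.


c = -0.5 * (z(HR) + z(FAR))
z(0.64) = 0.3585
z(0.39) = -0.2793
c = -0.5 * (0.3585 + -0.2793)
= -0.5 * 0.0792
= -0.04


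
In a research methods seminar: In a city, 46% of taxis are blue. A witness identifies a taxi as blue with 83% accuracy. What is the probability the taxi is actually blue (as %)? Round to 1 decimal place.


P(blue | says blue) = P(says blue | blue)*P(blue) / [P(says blue | blue)*P(blue) + P(says blue | not blue)*P(not blue)]
Numerator = 0.83 * 0.46 = 0.3818
False identification = 0.17 * 0.54 = 0.0918
P = 0.3818 / (0.3818 + 0.0918)
= 0.3818 / 0.4736
As percentage = 80.6


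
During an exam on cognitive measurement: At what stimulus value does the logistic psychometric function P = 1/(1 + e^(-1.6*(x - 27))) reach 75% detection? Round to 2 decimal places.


At P = 0.75: 0.75 = 1/(1 + e^(-k*(x-x0)))
Solving: e^(-k*(x-x0)) = 1/3
x = x0 + ln(3)/k
ln(3) = 1.0986
x = 27 + 1.0986/1.6
= 27 + 0.6866
= 27.69


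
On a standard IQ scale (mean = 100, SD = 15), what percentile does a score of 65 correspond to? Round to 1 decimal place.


z = (IQ - mean) / SD
z = (65 - 100) / 15 = -2.3333
Percentile = Phi(-2.3333) * 100
Phi(-2.3333) = 0.009816
= 1.0


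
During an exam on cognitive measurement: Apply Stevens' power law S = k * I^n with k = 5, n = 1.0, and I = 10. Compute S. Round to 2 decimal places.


S = 5 * 10^1.0
10^1.0 = 10.0
S = 5 * 10.0
= 50.00


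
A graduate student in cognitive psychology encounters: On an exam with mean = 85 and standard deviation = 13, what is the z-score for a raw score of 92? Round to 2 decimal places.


z = (X - mu) / sigma
= (92 - 85) / 13
= 7 / 13
= 0.54


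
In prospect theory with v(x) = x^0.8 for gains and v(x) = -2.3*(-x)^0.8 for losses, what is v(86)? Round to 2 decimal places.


Since x = 86 >= 0, use v(x) = x^0.8
86^0.8 = 35.2857
v(86) = 35.29


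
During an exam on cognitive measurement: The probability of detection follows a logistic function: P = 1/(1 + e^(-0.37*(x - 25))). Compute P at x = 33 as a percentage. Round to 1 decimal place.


P(x) = 1/(1 + e^(-0.37*(33 - 25)))
Exponent = -0.37 * 8 = -2.96
e^(-2.96) = 0.051819
P = 1/(1 + 0.051819) = 0.950734
Percentage = 95.1


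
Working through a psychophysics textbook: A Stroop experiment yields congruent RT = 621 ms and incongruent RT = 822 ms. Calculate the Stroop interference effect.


Stroop effect = RT(incongruent) - RT(congruent)
= 822 - 621
= 201 ms


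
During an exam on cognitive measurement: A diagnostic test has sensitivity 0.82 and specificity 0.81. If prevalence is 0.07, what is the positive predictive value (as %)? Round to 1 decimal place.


PPV = (sens * prev) / (sens * prev + (1-spec) * (1-prev))
Numerator = 0.82 * 0.07 = 0.0574
P(positive and no disease) = (1 - spec) * (1 - prev) = (1 - 0.81) * (1 - 0.07) = 0.1767
Denominator = 0.0574 + 0.1767 = 0.2341
PPV = 0.0574 / 0.2341 = 0.245194
As percentage = 24.5


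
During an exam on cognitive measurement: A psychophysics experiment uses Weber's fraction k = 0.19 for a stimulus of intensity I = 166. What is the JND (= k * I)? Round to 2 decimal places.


JND = k * I
JND = 0.19 * 166
= 31.54


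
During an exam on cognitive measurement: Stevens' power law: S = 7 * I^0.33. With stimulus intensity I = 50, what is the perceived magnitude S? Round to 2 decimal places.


S = 7 * 50^0.33
50^0.33 = 3.6363
S = 7 * 3.6363
= 25.45


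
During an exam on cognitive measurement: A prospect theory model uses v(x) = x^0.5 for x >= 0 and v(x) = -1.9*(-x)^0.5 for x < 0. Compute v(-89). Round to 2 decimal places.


Since x = -89 < 0, use v(x) = -lambda*(-x)^alpha
(-x) = 89
89^0.5 = 9.434
v(-89) = -1.9 * 9.434
= -17.92


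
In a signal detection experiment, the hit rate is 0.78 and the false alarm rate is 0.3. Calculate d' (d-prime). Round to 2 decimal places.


d' = z(HR) - z(FAR)
z(0.78) = 0.7722
z(0.3) = -0.5244
d' = 0.7722 - -0.5244
= 1.30


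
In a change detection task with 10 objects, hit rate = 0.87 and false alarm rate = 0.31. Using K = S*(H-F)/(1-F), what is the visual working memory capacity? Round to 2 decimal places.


K = S * (H - F) / (1 - F)
H - F = 0.56
1 - F = 0.69
K = 10 * 0.56 / 0.69
= 8.12


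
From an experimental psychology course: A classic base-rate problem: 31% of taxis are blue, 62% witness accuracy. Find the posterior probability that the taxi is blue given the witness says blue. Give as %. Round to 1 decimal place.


P(blue | says blue) = P(says blue | blue)*P(blue) / [P(says blue | blue)*P(blue) + P(says blue | not blue)*P(not blue)]
Numerator = 0.62 * 0.31 = 0.1922
False identification = 0.38 * 0.69 = 0.2622
P = 0.1922 / (0.1922 + 0.2622)
= 0.1922 / 0.4544
As percentage = 42.3


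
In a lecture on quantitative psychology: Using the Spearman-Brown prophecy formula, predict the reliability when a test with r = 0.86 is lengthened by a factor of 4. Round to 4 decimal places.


r_new = n*r / (1 + (n-1)*r)
Numerator = 4 * 0.86 = 3.44
Denominator = 1 + 3 * 0.86 = 3.58
r_new = 3.44 / 3.58
= 0.9609


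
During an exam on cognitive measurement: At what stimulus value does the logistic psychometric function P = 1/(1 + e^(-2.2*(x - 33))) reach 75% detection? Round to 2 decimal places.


At P = 0.75: 0.75 = 1/(1 + e^(-k*(x-x0)))
Solving: e^(-k*(x-x0)) = 1/3
x = x0 + ln(3)/k
ln(3) = 1.0986
x = 33 + 1.0986/2.2
= 33 + 0.4994
= 33.50


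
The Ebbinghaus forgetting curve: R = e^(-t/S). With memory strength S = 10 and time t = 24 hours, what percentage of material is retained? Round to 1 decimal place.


R = e^(-t/S)
-t/S = -24/10 = -2.4
R = e^(-2.4) = 0.090718
Percentage = 0.090718 * 100
= 9.1


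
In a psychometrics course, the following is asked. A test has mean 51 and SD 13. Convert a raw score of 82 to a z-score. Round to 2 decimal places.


z = (X - mu) / sigma
= (82 - 51) / 13
= 31 / 13
= 2.38


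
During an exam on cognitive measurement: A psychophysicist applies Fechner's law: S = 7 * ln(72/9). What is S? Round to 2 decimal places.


S = 7 * ln(72/9)
I/I0 = 8.0
ln(8.0) = 2.0794
S = 7 * 2.0794
= 14.56


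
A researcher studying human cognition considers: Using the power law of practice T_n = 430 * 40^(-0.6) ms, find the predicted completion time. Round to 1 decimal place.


T_n = 430 * 40^(-0.6)
40^(-0.6) = 0.109336
T_n = 430 * 0.109336
= 47.0 ms


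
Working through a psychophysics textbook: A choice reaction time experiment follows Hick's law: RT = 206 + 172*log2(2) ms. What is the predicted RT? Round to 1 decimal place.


RT = 206 + 172 * log2(2)
log2(2) = 1.0
RT = 206 + 172 * 1.0
= 206 + 172.0
= 378.0 ms


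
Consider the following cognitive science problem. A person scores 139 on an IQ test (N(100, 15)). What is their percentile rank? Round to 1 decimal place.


z = (IQ - mean) / SD
z = (139 - 100) / 15 = 2.6
Percentile = Phi(2.6) * 100
Phi(2.6) = 0.995339
= 99.5


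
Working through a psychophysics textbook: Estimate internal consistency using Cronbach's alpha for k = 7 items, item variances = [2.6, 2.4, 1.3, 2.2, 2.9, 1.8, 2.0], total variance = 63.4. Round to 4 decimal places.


alpha = (k/(k-1)) * (1 - sum(s_i^2)/s_total^2)
sum(item variances) = 15.2
k/(k-1) = 7/6 = 1.166667
1 - 15.2/63.4 = 1 - 0.239748 = 0.760252
alpha = 1.166667 * 0.760252
= 0.8870


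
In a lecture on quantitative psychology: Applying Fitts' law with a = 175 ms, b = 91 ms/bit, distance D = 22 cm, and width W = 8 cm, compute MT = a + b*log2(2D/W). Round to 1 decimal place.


MT = 175 + 91 * log2(2*22/8)
2D/W = 5.5
log2(5.5) = 2.4594
MT = 175 + 91 * 2.4594
= 398.8 ms


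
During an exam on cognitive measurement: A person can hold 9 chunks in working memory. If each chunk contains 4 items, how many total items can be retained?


Total items = chunks * items_per_chunk
= 9 * 4
= 36


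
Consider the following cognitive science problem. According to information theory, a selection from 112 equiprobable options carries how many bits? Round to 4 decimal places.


H = log2(n)
H = log2(112)
= 6.8074


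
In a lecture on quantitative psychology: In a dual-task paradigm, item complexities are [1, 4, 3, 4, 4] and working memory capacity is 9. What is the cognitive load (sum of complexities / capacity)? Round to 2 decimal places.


Total complexity = 1 + 4 + 3 + 4 + 4 = 16
Load = total / capacity = 16 / 9
= 1.78


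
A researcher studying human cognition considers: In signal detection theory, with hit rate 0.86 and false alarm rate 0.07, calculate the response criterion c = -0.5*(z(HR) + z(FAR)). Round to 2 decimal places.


c = -0.5 * (z(HR) + z(FAR))
z(0.86) = 1.0803
z(0.07) = -1.4758
c = -0.5 * (1.0803 + -1.4758)
= -0.5 * -0.3955
= 0.20


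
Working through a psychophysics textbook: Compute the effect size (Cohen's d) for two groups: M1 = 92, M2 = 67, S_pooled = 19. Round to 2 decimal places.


Cohen's d = (M1 - M2) / S_pooled
= (92 - 67) / 19
= 25 / 19
= 1.32


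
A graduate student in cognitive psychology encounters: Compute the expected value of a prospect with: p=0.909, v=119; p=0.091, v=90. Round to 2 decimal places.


EU = sum(p_i * v_i)
0.909 * 119 = 108.171
0.091 * 90 = 8.19
EU = 108.171 + 8.19
= 116.36


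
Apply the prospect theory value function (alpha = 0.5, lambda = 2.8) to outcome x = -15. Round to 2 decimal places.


Since x = -15 < 0, use v(x) = -lambda*(-x)^alpha
(-x) = 15
15^0.5 = 3.873
v(-15) = -2.8 * 3.873
= -10.84


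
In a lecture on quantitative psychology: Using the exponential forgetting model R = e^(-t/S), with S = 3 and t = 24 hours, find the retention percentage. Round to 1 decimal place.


R = e^(-t/S)
-t/S = -24/3 = -8.0
R = e^(-8.0) = 0.000335
Percentage = 0.000335 * 100
= 0.0


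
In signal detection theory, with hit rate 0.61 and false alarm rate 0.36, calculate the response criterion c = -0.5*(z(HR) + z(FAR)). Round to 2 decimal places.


c = -0.5 * (z(HR) + z(FAR))
z(0.61) = 0.2793
z(0.36) = -0.3585
c = -0.5 * (0.2793 + -0.3585)
= -0.5 * -0.0792
= 0.04


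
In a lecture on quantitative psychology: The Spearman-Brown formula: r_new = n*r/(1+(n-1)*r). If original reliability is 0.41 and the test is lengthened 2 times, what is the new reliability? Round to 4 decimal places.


r_new = n*r / (1 + (n-1)*r)
Numerator = 2 * 0.41 = 0.82
Denominator = 1 + 1 * 0.41 = 1.41
r_new = 0.82 / 1.41
= 0.5816


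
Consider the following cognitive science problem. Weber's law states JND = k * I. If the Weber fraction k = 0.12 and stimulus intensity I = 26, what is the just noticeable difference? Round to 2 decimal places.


JND = k * I
JND = 0.12 * 26
= 3.12


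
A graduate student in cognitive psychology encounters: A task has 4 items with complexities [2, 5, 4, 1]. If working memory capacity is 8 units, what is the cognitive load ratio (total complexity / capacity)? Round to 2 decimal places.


Total complexity = 2 + 5 + 4 + 1 = 12
Load = total / capacity = 12 / 8
= 1.50


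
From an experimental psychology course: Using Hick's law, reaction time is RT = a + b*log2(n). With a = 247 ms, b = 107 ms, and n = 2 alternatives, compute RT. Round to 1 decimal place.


RT = 247 + 107 * log2(2)
log2(2) = 1.0
RT = 247 + 107 * 1.0
= 247 + 107.0
= 354.0 ms


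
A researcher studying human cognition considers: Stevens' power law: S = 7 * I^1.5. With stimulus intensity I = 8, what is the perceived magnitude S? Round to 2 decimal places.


S = 7 * 8^1.5
8^1.5 = 22.6274
S = 7 * 22.6274
= 158.39


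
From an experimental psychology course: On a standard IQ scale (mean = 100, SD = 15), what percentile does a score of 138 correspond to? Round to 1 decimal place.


z = (IQ - mean) / SD
z = (138 - 100) / 15 = 2.5333
Percentile = Phi(2.5333) * 100
Phi(2.5333) = 0.99435
= 99.4


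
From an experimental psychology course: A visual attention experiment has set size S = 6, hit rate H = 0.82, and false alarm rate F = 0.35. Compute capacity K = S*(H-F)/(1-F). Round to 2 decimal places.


K = S * (H - F) / (1 - F)
H - F = 0.47
1 - F = 0.65
K = 6 * 0.47 / 0.65
= 4.34


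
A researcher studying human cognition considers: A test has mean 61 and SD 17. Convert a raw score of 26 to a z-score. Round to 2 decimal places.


z = (X - mu) / sigma
= (26 - 61) / 17
= -35 / 17
= -2.06


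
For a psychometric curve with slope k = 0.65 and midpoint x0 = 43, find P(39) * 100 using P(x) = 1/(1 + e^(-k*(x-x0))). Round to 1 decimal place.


P(x) = 1/(1 + e^(-0.65*(39 - 43)))
Exponent = -0.65 * -4 = 2.6
e^(2.6) = 13.463738
P = 1/(1 + 13.463738) = 0.069138
Percentage = 6.9


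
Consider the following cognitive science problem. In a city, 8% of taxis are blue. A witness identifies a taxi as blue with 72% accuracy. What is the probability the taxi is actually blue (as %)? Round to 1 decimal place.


P(blue | says blue) = P(says blue | blue)*P(blue) / [P(says blue | blue)*P(blue) + P(says blue | not blue)*P(not blue)]
Numerator = 0.72 * 0.08 = 0.0576
False identification = 0.28 * 0.92 = 0.2576
P = 0.0576 / (0.0576 + 0.2576)
= 0.0576 / 0.3152
As percentage = 18.3


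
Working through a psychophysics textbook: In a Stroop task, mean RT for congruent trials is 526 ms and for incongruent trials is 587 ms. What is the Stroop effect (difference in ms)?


Stroop effect = RT(incongruent) - RT(congruent)
= 587 - 526
= 61 ms


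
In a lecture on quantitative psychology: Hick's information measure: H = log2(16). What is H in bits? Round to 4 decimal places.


H = log2(n)
H = log2(16)
= 4.0000


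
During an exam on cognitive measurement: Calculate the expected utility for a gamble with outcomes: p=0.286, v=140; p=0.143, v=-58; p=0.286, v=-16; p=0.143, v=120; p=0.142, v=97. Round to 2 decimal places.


EU = sum(p_i * v_i)
0.286 * 140 = 40.04
0.143 * -58 = -8.294
0.286 * -16 = -4.576
0.143 * 120 = 17.16
0.142 * 97 = 13.774
EU = 40.04 + -8.294 + -4.576 + 17.16 + 13.774
= 58.10


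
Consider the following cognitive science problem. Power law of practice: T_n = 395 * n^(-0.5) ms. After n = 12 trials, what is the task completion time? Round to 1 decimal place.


T_n = 395 * 12^(-0.5)
12^(-0.5) = 0.288675
T_n = 395 * 0.288675
= 114.0 ms


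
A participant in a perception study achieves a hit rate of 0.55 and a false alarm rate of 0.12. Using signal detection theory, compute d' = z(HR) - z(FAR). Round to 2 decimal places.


d' = z(HR) - z(FAR)
z(0.55) = 0.1257
z(0.12) = -1.175
d' = 0.1257 - -1.175
= 1.30


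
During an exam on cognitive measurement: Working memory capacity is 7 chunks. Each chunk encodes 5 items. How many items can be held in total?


Total items = chunks * items_per_chunk
= 7 * 5
= 35


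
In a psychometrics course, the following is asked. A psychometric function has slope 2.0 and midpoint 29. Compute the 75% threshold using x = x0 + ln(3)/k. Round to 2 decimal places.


At P = 0.75: 0.75 = 1/(1 + e^(-k*(x-x0)))
Solving: e^(-k*(x-x0)) = 1/3
x = x0 + ln(3)/k
ln(3) = 1.0986
x = 29 + 1.0986/2.0
= 29 + 0.5493
= 29.55


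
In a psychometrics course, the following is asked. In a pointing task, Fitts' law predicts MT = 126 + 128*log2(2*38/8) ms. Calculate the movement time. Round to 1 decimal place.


MT = 126 + 128 * log2(2*38/8)
2D/W = 9.5
log2(9.5) = 3.2479
MT = 126 + 128 * 3.2479
= 541.7 ms


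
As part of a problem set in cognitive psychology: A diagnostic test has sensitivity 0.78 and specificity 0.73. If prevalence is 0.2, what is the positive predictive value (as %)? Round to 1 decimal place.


PPV = (sens * prev) / (sens * prev + (1-spec) * (1-prev))
Numerator = 0.78 * 0.2 = 0.156
P(positive and no disease) = (1 - spec) * (1 - prev) = (1 - 0.73) * (1 - 0.2) = 0.216
Denominator = 0.156 + 0.216 = 0.372
PPV = 0.156 / 0.372 = 0.419355
As percentage = 41.9


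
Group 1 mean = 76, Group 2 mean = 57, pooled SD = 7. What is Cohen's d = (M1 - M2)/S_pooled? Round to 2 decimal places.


Cohen's d = (M1 - M2) / S_pooled
= (76 - 57) / 7
= 19 / 7
= 2.71


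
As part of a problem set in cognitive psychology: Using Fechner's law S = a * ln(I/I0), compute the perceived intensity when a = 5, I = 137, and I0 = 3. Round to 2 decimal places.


S = 5 * ln(137/3)
I/I0 = 45.666667
ln(45.666667) = 3.8214
S = 5 * 3.8214
= 19.11


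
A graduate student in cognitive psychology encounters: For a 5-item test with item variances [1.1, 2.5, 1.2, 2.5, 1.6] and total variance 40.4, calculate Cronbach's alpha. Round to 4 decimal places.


alpha = (k/(k-1)) * (1 - sum(s_i^2)/s_total^2)
sum(item variances) = 8.9
k/(k-1) = 5/4 = 1.25
1 - 8.9/40.4 = 1 - 0.220297 = 0.779703
alpha = 1.25 * 0.779703
= 0.9746


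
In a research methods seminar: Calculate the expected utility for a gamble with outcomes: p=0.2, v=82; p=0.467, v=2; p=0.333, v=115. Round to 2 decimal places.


EU = sum(p_i * v_i)
0.2 * 82 = 16.4
0.467 * 2 = 0.934
0.333 * 115 = 38.295
EU = 16.4 + 0.934 + 38.295
= 55.63


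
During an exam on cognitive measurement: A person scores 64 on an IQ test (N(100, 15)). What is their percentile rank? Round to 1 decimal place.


z = (IQ - mean) / SD
z = (64 - 100) / 15 = -2.4
Percentile = Phi(-2.4) * 100
Phi(-2.4) = 0.008198
= 0.8


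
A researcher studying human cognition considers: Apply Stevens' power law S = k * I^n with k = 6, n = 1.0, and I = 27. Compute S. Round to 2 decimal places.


S = 6 * 27^1.0
27^1.0 = 27.0
S = 6 * 27.0
= 162.00


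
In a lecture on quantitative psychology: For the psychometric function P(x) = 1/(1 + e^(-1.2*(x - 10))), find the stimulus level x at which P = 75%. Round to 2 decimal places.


At P = 0.75: 0.75 = 1/(1 + e^(-k*(x-x0)))
Solving: e^(-k*(x-x0)) = 1/3
x = x0 + ln(3)/k
ln(3) = 1.0986
x = 10 + 1.0986/1.2
= 10 + 0.9155
= 10.92


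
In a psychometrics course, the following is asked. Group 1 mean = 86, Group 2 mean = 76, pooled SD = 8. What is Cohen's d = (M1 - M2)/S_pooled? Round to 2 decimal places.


Cohen's d = (M1 - M2) / S_pooled
= (86 - 76) / 8
= 10 / 8
= 1.25


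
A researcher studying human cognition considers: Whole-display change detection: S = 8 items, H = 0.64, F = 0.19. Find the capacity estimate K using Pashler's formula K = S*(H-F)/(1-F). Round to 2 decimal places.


K = S * (H - F) / (1 - F)
H - F = 0.45
1 - F = 0.81
K = 8 * 0.45 / 0.81
= 4.44


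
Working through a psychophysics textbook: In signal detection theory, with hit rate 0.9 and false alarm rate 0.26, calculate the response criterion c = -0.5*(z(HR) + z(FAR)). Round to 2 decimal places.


c = -0.5 * (z(HR) + z(FAR))
z(0.9) = 1.2816
z(0.26) = -0.6433
c = -0.5 * (1.2816 + -0.6433)
= -0.5 * 0.6383
= -0.32


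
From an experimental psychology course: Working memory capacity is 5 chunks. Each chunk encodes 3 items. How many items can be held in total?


Total items = chunks * items_per_chunk
= 5 * 3
= 15


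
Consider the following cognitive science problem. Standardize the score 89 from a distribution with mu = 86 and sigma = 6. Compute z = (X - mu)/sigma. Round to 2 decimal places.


z = (X - mu) / sigma
= (89 - 86) / 6
= 3 / 6
= 0.50


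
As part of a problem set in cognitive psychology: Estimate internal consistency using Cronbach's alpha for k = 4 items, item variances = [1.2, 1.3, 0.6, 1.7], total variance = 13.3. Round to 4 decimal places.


alpha = (k/(k-1)) * (1 - sum(s_i^2)/s_total^2)
sum(item variances) = 4.8
k/(k-1) = 4/3 = 1.333333
1 - 4.8/13.3 = 1 - 0.360902 = 0.639098
alpha = 1.333333 * 0.639098
= 0.8521


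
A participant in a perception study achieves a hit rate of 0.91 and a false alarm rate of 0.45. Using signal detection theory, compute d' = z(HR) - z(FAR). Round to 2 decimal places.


d' = z(HR) - z(FAR)
z(0.91) = 1.3408
z(0.45) = -0.1257
d' = 1.3408 - -0.1257
= 1.47


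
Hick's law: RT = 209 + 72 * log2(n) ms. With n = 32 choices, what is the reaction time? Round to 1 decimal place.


RT = 209 + 72 * log2(32)
log2(32) = 5.0
RT = 209 + 72 * 5.0
= 209 + 360.0
= 569.0 ms


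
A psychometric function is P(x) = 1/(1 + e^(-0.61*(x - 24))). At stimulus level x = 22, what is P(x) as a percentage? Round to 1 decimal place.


P(x) = 1/(1 + e^(-0.61*(22 - 24)))
Exponent = -0.61 * -2 = 1.22
e^(1.22) = 3.387188
P = 1/(1 + 3.387188) = 0.227936
Percentage = 22.8


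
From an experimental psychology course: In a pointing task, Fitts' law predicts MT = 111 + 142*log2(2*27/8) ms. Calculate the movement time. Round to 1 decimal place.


MT = 111 + 142 * log2(2*27/8)
2D/W = 6.75
log2(6.75) = 2.7549
MT = 111 + 142 * 2.7549
= 502.2 ms
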